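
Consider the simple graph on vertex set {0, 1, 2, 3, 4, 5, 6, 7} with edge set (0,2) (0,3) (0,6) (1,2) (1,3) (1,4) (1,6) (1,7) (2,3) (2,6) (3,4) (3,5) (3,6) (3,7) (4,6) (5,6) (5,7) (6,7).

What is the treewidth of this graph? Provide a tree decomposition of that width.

Every bag has size at most 4, so the width is 4 − 1 = 3 and tw(G) ≤ 3. For the lower bound, the 4 vertices {0, 2, 3, 6} are pairwise adjacent, and any tree decomposition puts a clique entirely inside one bag — forcing width ≥ 3. Therefore the treewidth is 3.

Treewidth 3.
One such decomposition:
Bags: B1 = {1, 3, 6, 7}  B2 = {1, 2, 3, 6}  B3 = {0, 2, 3, 6}  B4 = {3, 5, 6, 7}  B5 = {1, 3, 4, 6}
Tree: B1–B2, B2–B3, B1–B4, B2–B5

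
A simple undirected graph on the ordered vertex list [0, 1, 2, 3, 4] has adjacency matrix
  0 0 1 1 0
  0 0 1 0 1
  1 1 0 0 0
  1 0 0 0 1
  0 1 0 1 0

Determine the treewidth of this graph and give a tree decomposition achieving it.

Every bag has size at most 3, so the width is 3 − 1 = 2 and tw(G) ≤ 2. For the lower bound, G contains the cycle 4–1–2–0–3–4, so G is not a forest; only forests have treewidth ≤ 1, hence tw(G) ≥ 2. Hence tw(G) = 2 exactly.

Treewidth 2.
One optimal decomposition is:
Bags: B1 = {1, 2, 4}  B2 = {0, 2, 4}  B3 = {0, 3, 4}
Tree: B1–B2, B2–B3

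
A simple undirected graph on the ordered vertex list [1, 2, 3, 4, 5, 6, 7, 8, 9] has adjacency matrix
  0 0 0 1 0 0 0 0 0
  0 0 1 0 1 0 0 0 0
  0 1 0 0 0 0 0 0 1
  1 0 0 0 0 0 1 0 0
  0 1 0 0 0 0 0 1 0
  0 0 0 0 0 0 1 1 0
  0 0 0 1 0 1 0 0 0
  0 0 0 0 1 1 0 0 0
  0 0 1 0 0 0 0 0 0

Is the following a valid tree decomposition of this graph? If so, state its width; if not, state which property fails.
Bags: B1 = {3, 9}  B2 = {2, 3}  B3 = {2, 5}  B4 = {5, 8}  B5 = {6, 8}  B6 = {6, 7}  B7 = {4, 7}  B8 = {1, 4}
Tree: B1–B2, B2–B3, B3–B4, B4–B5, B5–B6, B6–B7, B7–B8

Every vertex of G appears in some bag (union = {1, 2, 3, 4, 5, 6, 7, 8, 9}); every edge is covered by a bag; and for each vertex v the set of bags containing v is connected in the bag tree. The decomposition is therefore valid. The largest bag has 2 vertices, so the width is 1.

Yes; width 1.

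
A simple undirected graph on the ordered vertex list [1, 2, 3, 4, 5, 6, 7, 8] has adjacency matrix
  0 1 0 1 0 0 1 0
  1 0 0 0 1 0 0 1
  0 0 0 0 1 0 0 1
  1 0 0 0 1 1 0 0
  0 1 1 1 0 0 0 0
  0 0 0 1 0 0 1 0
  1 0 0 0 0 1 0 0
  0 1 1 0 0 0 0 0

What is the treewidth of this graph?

A width-2 tree decomposition is:
Bags: B1 = {4, 6, 7}  B2 = {1, 4, 7}  B3 = {1, 4, 5}  B4 = {1, 2, 5}  B5 = {2, 3, 5}  B6 = {2, 3, 8}
Tree: B1–B2, B2–B3, B3–B4, B4–B5, B5–B6
Every bag has size at most 3, so the width is 3 − 1 = 2 and tw(G) ≤ 2. Since 6–7–1–4–6 is a cycle in G, G is not acyclic. Forests are exactly the graphs of treewidth ≤ 1, so tw(G) ≥ 2. Combining the bounds, tw(G) = 2.

2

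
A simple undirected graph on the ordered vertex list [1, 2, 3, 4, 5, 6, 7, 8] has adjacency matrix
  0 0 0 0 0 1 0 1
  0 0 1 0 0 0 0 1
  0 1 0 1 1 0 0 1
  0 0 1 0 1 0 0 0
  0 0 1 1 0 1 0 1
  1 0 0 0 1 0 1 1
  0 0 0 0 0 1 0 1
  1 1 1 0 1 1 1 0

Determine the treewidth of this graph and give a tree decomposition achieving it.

The largest bag has 3 vertices, giving width 2; this decomposition certifies tw(G) ≤ 2. For the lower bound, the 3 vertices {2, 3, 8} are pairwise adjacent, and any tree decomposition puts a clique entirely inside one bag — forcing width ≥ 2. Combining the bounds, tw(G) = 2.

Treewidth 2.
One such decomposition:
Bags: B1 = {5, 6, 8}  B2 = {3, 5, 8}  B3 = {6, 7, 8}  B4 = {2, 3, 8}  B5 = {3, 4, 5}  B6 = {1, 6, 8}
Tree: B1–B2, B1–B3, B2–B4, B2–B5, B3–B6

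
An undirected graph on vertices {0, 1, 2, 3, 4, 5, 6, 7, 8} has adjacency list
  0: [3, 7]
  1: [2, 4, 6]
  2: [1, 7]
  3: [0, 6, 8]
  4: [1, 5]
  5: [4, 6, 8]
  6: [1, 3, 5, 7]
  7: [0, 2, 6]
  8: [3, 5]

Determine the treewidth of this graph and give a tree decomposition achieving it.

Each bag holds 4 vertices, so the decomposition has width 3, which upper-bounds the treewidth. For the lower bound: the 4 vertex sets {0,2,7}, {3}, {6}, {1,4,5,8} are disjoint, each induces a connected subgraph, and every pair is joined by at least one edge of G. Contracting each set to a single vertex therefore yields K_{4} as a minor, and since treewidth is minor-monotone, tw(G) ≥ tw(K_{4}) = 3. Combining the bounds, tw(G) = 3.

Treewidth 3.
Bags: B1 = {0, 2, 3, 7}  B2 = {2, 3, 6, 7}  B3 = {1, 2, 3, 6}  B4 = {1, 3, 6, 8}  B5 = {1, 5, 6, 8}  B6 = {1, 4, 5, 8}
Tree: B1–B2, B2–B3, B3–B4, B4–B5, B5–B6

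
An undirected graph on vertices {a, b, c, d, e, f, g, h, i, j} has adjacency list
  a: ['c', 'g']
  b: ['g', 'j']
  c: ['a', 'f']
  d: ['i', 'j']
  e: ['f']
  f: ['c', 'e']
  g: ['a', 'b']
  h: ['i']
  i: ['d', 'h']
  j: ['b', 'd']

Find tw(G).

1

A width-1 tree decomposition is:
Bags: B1 = {e, f}  B2 = {c, f}  B3 = {a, c}  B4 = {a, g}  B5 = {b, g}  B6 = {b, j}  B7 = {d, j}  B8 = {d, i}  B9 = {h, i}
Tree: B1–B2, B2–B3, B3–B4, B4–B5, B5–B6, B6–B7, B7–B8, B8–B9
Every bag has size at most 2, so the width is 2 − 1 = 1 and tw(G) ≤ 1. G has an edge, so its treewidth is at least 1. Therefore the treewidth is 1.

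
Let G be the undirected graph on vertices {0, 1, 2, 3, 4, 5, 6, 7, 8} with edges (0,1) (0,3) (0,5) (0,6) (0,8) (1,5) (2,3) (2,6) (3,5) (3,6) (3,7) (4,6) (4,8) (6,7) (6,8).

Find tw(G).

2

A width-2 tree decomposition is:
Bags: B1 = {0, 3, 5}  B2 = {0, 3, 6}  B3 = {0, 6, 8}  B4 = {3, 6, 7}  B5 = {2, 3, 6}  B6 = {4, 6, 8}  B7 = {0, 1, 5}
Tree: B1–B2, B2–B3, B2–B4, B4–B5, B3–B6, B1–B7
Every bag has size at most 3, so the width is 3 − 1 = 2 and tw(G) ≤ 2. Conversely, {0, 1, 5} is a clique of size 3, and the vertices of any clique must share a bag in every tree decomposition; so some bag has ≥ 3 vertices and tw(G) ≥ 2. Combining the bounds, tw(G) = 2.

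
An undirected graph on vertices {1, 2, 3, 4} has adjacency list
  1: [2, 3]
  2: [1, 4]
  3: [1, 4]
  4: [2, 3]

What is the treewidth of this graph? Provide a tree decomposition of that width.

The largest bag has 3 vertices, giving width 2; this decomposition certifies tw(G) ≤ 2. The edges 2–1–3–4–2 form a cycle, so G is not a tree and its treewidth is at least 2. The upper and lower bounds meet at 2, so that is the treewidth.

Treewidth 2.
One such decomposition:
Bags: B1 = {1, 2, 3}  B2 = {2, 3, 4}
Tree: B1–B2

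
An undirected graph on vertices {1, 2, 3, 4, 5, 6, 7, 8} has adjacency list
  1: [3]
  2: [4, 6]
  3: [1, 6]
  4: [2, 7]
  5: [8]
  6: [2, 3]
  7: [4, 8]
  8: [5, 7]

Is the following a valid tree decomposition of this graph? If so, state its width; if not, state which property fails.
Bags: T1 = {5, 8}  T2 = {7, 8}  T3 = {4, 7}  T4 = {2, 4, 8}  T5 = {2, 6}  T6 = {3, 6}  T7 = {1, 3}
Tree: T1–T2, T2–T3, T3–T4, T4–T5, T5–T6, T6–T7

No — bags containing vertex 8 are not connected in the tree.

A tree decomposition must satisfy three properties: every vertex lies in some bag; for every edge, both endpoints lie together in some bag; and for every vertex, the bags containing it form a connected subtree. Here bags containing vertex 8 are not connected in the tree, so the decomposition is invalid.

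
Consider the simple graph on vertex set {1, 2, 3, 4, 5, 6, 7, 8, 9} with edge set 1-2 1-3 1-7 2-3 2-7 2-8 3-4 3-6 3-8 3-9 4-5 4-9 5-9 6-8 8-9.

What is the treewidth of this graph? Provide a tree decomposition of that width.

Treewidth 2.
One optimal decomposition is:
Bags: B1 = {1, 2, 3}  B2 = {2, 3, 8}  B3 = {3, 8, 9}  B4 = {3, 4, 9}  B5 = {1, 2, 7}  B6 = {4, 5, 9}  B7 = {3, 6, 8}
Tree: B1–B2, B2–B3, B3–B4, B1–B5, B4–B6, B3–B7

The largest bag has 3 vertices, giving width 2; this decomposition certifies tw(G) ≤ 2. For the lower bound, the 3 vertices {3, 8, 9} are pairwise adjacent, and any tree decomposition puts a clique entirely inside one bag — forcing width ≥ 2. Hence tw(G) = 2 exactly.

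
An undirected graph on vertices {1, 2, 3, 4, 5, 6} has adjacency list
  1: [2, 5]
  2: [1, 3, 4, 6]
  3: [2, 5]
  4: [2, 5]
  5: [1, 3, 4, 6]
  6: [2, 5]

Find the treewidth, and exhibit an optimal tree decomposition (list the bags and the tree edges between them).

Treewidth 2.
Bags: B1 = {2, 5, 6}  B2 = {2, 4, 5}  B3 = {2, 3, 5}  B4 = {1, 2, 5}
Tree: B1–B2, B2–B3, B3–B4

Each bag holds 3 vertices, so the decomposition has width 2, which upper-bounds the treewidth. The edges 2–6–5–4–2 form a cycle, so G is not a tree and its treewidth is at least 2. The upper and lower bounds meet at 2, so that is the treewidth.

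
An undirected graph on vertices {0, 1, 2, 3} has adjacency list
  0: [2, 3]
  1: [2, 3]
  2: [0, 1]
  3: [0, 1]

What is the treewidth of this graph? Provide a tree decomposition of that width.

Treewidth 2.
Bags: B1 = {1, 2, 3}  B2 = {0, 2, 3}
Tree: B1–B2

Every bag has size at most 3, so the width is 3 − 1 = 2 and tw(G) ≤ 2. The edges 2–1–3–0–2 form a cycle, so G is not a tree and its treewidth is at least 2. Hence tw(G) = 2 exactly.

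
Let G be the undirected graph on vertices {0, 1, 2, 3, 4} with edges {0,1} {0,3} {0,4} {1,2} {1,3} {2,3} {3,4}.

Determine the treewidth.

A width-2 tree decomposition is:
Bags: B1 = {0, 1, 3}  B2 = {1, 2, 3}  B3 = {0, 3, 4}
Tree: B1–B2, B1–B3
Every bag has size at most 3, so the width is 3 − 1 = 2 and tw(G) ≤ 2. For the lower bound, the 3 vertices {0, 1, 3} are pairwise adjacent, and any tree decomposition puts a clique entirely inside one bag — forcing width ≥ 2. The upper and lower bounds meet at 2, so that is the treewidth.

2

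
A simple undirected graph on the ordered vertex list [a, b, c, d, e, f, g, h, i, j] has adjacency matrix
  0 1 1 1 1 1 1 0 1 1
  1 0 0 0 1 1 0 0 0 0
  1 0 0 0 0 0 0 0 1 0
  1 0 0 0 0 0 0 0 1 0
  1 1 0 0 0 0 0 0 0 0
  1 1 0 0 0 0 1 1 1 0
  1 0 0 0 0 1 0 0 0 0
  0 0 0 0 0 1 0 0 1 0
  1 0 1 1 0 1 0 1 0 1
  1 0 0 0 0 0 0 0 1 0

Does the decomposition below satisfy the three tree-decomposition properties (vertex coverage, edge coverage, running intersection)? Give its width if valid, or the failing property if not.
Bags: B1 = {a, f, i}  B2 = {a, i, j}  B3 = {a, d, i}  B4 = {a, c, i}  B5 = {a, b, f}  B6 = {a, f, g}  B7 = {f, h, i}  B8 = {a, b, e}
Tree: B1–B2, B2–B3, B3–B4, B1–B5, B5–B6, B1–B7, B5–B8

Vertex coverage: the bags together contain {a, b, c, d, e, f, g, h, i, j}, the full vertex set. Edge coverage: each edge of G has both endpoints in at least one bag. Running intersection: for every vertex, the bags containing it form a connected subtree. All three properties hold, so this is a valid tree decomposition of width max|bag| − 1 = 2, and hence tw(G) ≤ 2.

Yes; width 2.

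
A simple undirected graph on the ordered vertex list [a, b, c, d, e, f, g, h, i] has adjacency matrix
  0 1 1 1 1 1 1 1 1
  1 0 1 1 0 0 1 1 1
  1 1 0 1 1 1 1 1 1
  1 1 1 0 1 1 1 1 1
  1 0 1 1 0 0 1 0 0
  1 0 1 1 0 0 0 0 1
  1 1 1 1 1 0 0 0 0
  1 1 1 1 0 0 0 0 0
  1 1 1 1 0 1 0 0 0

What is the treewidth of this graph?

A width-4 tree decomposition is:
Bags: B1 = {a, b, c, d, g}  B2 = {a, b, c, d, h}  B3 = {a, c, d, e, g}  B4 = {a, b, c, d, i}  B5 = {a, c, d, f, i}
Tree: B1–B2, B1–B3, B2–B4, B4–B5
Every bag has size at most 5, so the width is 5 − 1 = 4 and tw(G) ≤ 4. Conversely, {a, c, d, e, g} is a clique of size 5, and the vertices of any clique must share a bag in every tree decomposition; so some bag has ≥ 5 vertices and tw(G) ≥ 4. Hence tw(G) = 4 exactly.

4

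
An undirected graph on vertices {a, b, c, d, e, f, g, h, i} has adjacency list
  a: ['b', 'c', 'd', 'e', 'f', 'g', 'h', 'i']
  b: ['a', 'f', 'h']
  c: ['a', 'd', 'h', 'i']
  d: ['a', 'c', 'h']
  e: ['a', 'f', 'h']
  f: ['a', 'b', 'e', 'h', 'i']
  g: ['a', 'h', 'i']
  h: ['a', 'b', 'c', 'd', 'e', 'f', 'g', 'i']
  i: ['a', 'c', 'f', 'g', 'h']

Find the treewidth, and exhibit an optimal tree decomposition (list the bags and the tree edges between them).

Each bag holds 4 vertices, so the decomposition has width 3, which upper-bounds the treewidth. Conversely, {a, c, d, h} is a clique of size 4, and the vertices of any clique must share a bag in every tree decomposition; so some bag has ≥ 4 vertices and tw(G) ≥ 3. Therefore the treewidth is 3.

Treewidth 3.
Bags: B1 = {a, c, d, h}  B2 = {a, c, h, i}  B3 = {a, f, h, i}  B4 = {a, b, f, h}  B5 = {a, e, f, h}  B6 = {a, g, h, i}
Tree: B1–B2, B2–B3, B3–B4, B3–B5, B2–B6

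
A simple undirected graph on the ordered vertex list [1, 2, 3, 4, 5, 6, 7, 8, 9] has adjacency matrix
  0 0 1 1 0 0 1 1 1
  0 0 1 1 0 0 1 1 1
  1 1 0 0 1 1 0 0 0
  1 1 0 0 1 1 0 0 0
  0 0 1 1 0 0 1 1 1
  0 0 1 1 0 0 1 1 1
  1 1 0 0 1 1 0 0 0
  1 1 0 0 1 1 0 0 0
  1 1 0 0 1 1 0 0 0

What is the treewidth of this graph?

A width-4 tree decomposition is:
Bags: B1 = {1, 2, 3, 5, 6}  B2 = {1, 2, 5, 6, 7}  B3 = {1, 2, 5, 6, 8}  B4 = {1, 2, 5, 6, 9}  B5 = {1, 2, 4, 5, 6}
Tree: B1–B2, B2–B3, B3–B4, B4–B5
Each bag holds 5 vertices, so the decomposition has width 4, which upper-bounds the treewidth. For the lower bound: the 5 vertex sets {1,3}, {5,7}, {6,8}, {2}, {9} are disjoint, each induces a connected subgraph, and every pair is joined by at least one edge of G. Contracting each set to a single vertex therefore yields K_{5} as a minor, and since treewidth is minor-monotone, tw(G) ≥ tw(K_{5}) = 4. Combining the bounds, tw(G) = 4.

4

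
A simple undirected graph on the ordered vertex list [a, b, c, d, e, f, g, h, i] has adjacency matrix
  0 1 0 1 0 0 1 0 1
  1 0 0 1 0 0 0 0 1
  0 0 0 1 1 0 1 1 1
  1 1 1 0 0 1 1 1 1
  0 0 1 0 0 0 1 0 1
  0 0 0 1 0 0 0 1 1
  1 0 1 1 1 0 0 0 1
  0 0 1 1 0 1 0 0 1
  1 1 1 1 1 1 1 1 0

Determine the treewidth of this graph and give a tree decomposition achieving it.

Treewidth 3.
One optimal decomposition is:
Bags: B1 = {c, d, g, i}  B2 = {c, e, g, i}  B3 = {c, d, h, i}  B4 = {a, d, g, i}  B5 = {d, f, h, i}  B6 = {a, b, d, i}
Tree: B1–B2, B1–B3, B1–B4, B3–B5, B4–B6

Each bag holds 4 vertices, so the decomposition has width 3, which upper-bounds the treewidth. For the lower bound, the 4 vertices {c, d, g, i} are pairwise adjacent, and any tree decomposition puts a clique entirely inside one bag — forcing width ≥ 3. Hence tw(G) = 3 exactly.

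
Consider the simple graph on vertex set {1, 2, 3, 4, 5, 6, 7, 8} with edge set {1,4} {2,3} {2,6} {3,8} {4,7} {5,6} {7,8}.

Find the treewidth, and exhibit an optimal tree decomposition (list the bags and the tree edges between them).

Treewidth 1.
Bags: B1 = {1, 4}  B2 = {4, 7}  B3 = {7, 8}  B4 = {3, 8}  B5 = {2, 3}  B6 = {2, 6}  B7 = {5, 6}
Tree: B1–B2, B2–B3, B3–B4, B4–B5, B5–B6, B6–B7

Each bag holds 2 vertices, so the decomposition has width 1, which upper-bounds the treewidth. Since G has at least one edge (e.g. 1–4), it is not an edgeless graph, so tw(G) ≥ 1. The upper and lower bounds meet at 1, so that is the treewidth.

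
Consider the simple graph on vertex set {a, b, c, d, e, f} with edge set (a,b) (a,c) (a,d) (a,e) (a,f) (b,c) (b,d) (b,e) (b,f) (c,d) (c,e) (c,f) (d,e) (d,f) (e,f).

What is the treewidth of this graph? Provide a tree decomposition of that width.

Treewidth 5.
One optimal decomposition is:
Bags: B1 = {a, b, c, d, e, f}
Tree: (single bag)

A single bag containing all 6 vertices is trivially a valid decomposition of width 5. Conversely, {a, b, c, d, e, f} is a clique of size 6, and the vertices of any clique must share a bag in every tree decomposition; so some bag has ≥ 6 vertices and tw(G) ≥ 5. Hence tw(G) = 5 exactly.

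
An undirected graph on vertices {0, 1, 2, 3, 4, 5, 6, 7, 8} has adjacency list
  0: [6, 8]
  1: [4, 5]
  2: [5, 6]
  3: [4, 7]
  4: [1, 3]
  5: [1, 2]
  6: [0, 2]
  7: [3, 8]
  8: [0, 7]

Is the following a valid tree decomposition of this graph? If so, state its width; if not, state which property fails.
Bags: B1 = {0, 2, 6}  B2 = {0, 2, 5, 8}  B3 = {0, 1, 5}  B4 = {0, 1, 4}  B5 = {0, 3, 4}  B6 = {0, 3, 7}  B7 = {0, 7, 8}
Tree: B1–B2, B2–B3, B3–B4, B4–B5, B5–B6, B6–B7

No — bags containing vertex 8 are not connected in the tree.

A tree decomposition must satisfy three properties: every vertex lies in some bag; for every edge, both endpoints lie together in some bag; and for every vertex, the bags containing it form a connected subtree. Here bags containing vertex 8 are not connected in the tree, so the decomposition is invalid.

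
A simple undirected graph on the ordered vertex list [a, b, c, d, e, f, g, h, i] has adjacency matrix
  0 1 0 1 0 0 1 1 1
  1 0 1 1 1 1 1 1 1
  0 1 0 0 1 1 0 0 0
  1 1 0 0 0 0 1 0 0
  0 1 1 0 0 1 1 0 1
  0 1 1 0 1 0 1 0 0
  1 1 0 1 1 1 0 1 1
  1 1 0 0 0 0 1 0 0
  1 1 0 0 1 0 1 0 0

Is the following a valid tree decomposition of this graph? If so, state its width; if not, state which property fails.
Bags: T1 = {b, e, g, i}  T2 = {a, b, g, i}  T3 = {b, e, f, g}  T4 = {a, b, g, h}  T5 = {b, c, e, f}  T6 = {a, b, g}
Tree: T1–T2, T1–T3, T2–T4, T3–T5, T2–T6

No — vertex d appears in no bag.

A tree decomposition must satisfy three properties: every vertex lies in some bag; for every edge, both endpoints lie together in some bag; and for every vertex, the bags containing it form a connected subtree. Here vertex d appears in no bag, so the decomposition is invalid.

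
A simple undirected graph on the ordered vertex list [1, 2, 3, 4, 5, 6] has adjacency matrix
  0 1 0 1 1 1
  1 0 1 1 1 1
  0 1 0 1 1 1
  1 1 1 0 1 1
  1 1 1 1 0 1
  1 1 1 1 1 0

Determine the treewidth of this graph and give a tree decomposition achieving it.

Treewidth 4.
Bags: B1 = {2, 3, 4, 5, 6}  B2 = {1, 2, 4, 5, 6}
Tree: B1–B2

Every bag has size at most 5, so the width is 5 − 1 = 4 and tw(G) ≤ 4. On the other hand G contains the 5-clique {1, 2, 4, 5, 6}. A clique must lie in a single bag of any decomposition, so no decomposition can have width below 4. Combining the bounds, tw(G) = 4.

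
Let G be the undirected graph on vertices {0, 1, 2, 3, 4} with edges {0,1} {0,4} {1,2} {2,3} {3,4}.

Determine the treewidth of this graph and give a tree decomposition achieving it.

Every bag has size at most 3, so the width is 3 − 1 = 2 and tw(G) ≤ 2. The edges 2–3–4–0–1–2 form a cycle, so G is not a tree and its treewidth is at least 2. The upper and lower bounds meet at 2, so that is the treewidth.

Treewidth 2.
One optimal decomposition is:
Bags: B1 = {2, 3, 4}  B2 = {0, 2, 4}  B3 = {0, 1, 2}
Tree: B1–B2, B2–B3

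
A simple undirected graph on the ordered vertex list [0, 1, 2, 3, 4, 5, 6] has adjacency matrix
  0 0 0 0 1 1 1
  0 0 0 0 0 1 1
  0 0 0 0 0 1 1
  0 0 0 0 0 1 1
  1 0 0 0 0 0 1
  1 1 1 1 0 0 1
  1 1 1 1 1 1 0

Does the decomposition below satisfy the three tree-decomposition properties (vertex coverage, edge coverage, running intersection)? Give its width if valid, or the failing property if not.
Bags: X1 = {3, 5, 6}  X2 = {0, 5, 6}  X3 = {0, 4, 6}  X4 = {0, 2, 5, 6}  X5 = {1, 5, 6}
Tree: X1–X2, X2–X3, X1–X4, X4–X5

No — bags containing vertex 0 are not connected in the tree.

A tree decomposition must satisfy three properties: every vertex lies in some bag; for every edge, both endpoints lie together in some bag; and for every vertex, the bags containing it form a connected subtree. Here bags containing vertex 0 are not connected in the tree, so the decomposition is invalid.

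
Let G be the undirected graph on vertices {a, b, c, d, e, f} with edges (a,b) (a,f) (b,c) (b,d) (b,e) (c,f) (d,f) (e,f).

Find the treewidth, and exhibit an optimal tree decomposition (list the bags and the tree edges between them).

Treewidth 2.
Bags: B1 = {b, e, f}  B2 = {b, c, f}  B3 = {a, b, f}  B4 = {b, d, f}
Tree: B1–B2, B2–B3, B3–B4

Every bag has size at most 3, so the width is 3 − 1 = 2 and tw(G) ≤ 2. The edges b–e–f–c–b form a cycle, so G is not a tree and its treewidth is at least 2. Therefore the treewidth is 2.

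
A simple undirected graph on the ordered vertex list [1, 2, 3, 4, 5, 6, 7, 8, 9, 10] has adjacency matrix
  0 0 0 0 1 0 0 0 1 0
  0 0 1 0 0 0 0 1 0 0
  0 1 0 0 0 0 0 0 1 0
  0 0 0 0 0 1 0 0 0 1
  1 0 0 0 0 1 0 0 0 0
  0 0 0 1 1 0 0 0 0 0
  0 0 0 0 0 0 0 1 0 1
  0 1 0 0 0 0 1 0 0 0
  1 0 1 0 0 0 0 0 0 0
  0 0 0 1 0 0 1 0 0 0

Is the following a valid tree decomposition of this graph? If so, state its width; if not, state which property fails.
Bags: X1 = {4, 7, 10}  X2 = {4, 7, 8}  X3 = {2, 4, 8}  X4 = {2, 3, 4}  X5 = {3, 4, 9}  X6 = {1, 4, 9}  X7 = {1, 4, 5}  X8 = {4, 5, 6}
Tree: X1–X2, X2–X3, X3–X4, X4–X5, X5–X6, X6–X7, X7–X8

Yes; width 2.

Every vertex of G appears in some bag (union = {1, 2, 3, 4, 5, 6, 7, 8, 9, 10}); every edge is covered by a bag; and for each vertex v the set of bags containing v is connected in the bag tree. The decomposition is therefore valid. The largest bag has 3 vertices, so the width is 2.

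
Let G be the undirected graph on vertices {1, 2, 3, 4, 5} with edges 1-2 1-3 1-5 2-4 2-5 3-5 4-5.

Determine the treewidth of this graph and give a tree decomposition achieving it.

Treewidth 2.
Bags: B1 = {1, 2, 5}  B2 = {2, 4, 5}  B3 = {1, 3, 5}
Tree: B1–B2, B1–B3

Each bag holds 3 vertices, so the decomposition has width 2, which upper-bounds the treewidth. For the lower bound, the 3 vertices {1, 2, 5} are pairwise adjacent, and any tree decomposition puts a clique entirely inside one bag — forcing width ≥ 2. Combining the bounds, tw(G) = 2.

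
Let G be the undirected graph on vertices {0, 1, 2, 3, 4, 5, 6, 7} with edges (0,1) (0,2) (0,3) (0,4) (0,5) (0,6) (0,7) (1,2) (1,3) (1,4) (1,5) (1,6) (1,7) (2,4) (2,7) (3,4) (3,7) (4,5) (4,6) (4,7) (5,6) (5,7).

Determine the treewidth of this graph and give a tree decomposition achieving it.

Treewidth 4.
One optimal decomposition is:
Bags: B1 = {0, 1, 4, 5, 7}  B2 = {0, 1, 4, 5, 6}  B3 = {0, 1, 2, 4, 7}  B4 = {0, 1, 3, 4, 7}
Tree: B1–B2, B1–B3, B3–B4

Every bag has size at most 5, so the width is 5 − 1 = 4 and tw(G) ≤ 4. Conversely, {0, 1, 4, 5, 6} is a clique of size 5, and the vertices of any clique must share a bag in every tree decomposition; so some bag has ≥ 5 vertices and tw(G) ≥ 4. Combining the bounds, tw(G) = 4.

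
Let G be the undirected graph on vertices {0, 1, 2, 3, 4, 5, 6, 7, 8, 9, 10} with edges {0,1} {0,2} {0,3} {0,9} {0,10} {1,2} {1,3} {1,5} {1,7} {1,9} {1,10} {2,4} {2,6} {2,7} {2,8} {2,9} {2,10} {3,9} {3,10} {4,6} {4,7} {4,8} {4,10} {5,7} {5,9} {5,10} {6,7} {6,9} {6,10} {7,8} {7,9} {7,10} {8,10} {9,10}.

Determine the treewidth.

4

A width-4 tree decomposition is:
Bags: B1 = {0, 1, 2, 9, 10}  B2 = {0, 1, 3, 9, 10}  B3 = {1, 2, 7, 9, 10}  B4 = {2, 6, 7, 9, 10}  B5 = {2, 4, 6, 7, 10}  B6 = {1, 5, 7, 9, 10}  B7 = {2, 4, 7, 8, 10}
Tree: B1–B2, B1–B3, B3–B4, B4–B5, B3–B6, B5–B7
Every bag has size at most 5, so the width is 5 − 1 = 4 and tw(G) ≤ 4. Conversely, {0, 1, 2, 9, 10} is a clique of size 5, and the vertices of any clique must share a bag in every tree decomposition; so some bag has ≥ 5 vertices and tw(G) ≥ 4. Hence tw(G) = 4 exactly.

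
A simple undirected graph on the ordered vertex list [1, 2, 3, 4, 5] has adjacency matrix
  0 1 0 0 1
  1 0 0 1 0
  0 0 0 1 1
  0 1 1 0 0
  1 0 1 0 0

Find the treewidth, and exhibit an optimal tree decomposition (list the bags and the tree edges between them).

The largest bag has 3 vertices, giving width 2; this decomposition certifies tw(G) ≤ 2. For the lower bound, G contains the cycle 4–2–1–5–3–4, so G is not a forest; only forests have treewidth ≤ 1, hence tw(G) ≥ 2. The upper and lower bounds meet at 2, so that is the treewidth.

Treewidth 2.
One such decomposition:
Bags: B1 = {1, 2, 4}  B2 = {1, 4, 5}  B3 = {3, 4, 5}
Tree: B1–B2, B2–B3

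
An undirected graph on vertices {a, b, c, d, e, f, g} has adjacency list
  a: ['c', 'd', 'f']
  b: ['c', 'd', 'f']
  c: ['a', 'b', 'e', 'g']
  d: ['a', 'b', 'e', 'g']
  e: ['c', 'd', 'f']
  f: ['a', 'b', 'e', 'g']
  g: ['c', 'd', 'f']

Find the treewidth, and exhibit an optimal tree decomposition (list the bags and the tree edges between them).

Treewidth 3.
Bags: B1 = {a, c, d, f}  B2 = {c, d, e, f}  B3 = {c, d, f, g}  B4 = {b, c, d, f}
Tree: B1–B2, B2–B3, B3–B4

Each bag holds 4 vertices, so the decomposition has width 3, which upper-bounds the treewidth. For the lower bound: the 4 vertex sets {a,f}, {d,e}, {c}, {g} are disjoint, each induces a connected subgraph, and every pair is joined by at least one edge of G. Contracting each set to a single vertex therefore yields K_{4} as a minor, and since treewidth is minor-monotone, tw(G) ≥ tw(K_{4}) = 3. The upper and lower bounds meet at 3, so that is the treewidth.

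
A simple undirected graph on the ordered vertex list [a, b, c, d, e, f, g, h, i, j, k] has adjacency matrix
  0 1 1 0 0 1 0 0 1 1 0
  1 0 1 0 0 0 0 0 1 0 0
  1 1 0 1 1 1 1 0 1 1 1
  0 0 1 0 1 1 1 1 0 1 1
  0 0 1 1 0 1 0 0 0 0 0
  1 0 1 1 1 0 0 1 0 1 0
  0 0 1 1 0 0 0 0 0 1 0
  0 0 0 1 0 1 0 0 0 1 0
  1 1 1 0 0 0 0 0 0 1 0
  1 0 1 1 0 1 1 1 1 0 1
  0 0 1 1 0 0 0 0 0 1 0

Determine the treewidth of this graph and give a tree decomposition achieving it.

Each bag holds 4 vertices, so the decomposition has width 3, which upper-bounds the treewidth. For the lower bound, the 4 vertices {d, f, h, j} are pairwise adjacent, and any tree decomposition puts a clique entirely inside one bag — forcing width ≥ 3. Hence tw(G) = 3 exactly.

Treewidth 3.
One optimal decomposition is:
Bags: B1 = {c, d, f, j}  B2 = {c, d, g, j}  B3 = {c, d, j, k}  B4 = {c, d, e, f}  B5 = {a, c, f, j}  B6 = {d, f, h, j}  B7 = {a, c, i, j}  B8 = {a, b, c, i}
Tree: B1–B2, B2–B3, B1–B4, B1–B5, B1–B6, B5–B7, B7–B8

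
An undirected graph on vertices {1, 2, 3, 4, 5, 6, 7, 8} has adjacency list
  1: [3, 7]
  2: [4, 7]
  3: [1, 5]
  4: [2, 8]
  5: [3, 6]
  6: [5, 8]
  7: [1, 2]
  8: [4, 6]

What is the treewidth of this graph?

2

A width-2 tree decomposition is:
Bags: B1 = {1, 3, 5}  B2 = {1, 5, 6}  B3 = {1, 6, 8}  B4 = {1, 4, 8}  B5 = {1, 2, 4}  B6 = {1, 2, 7}
Tree: B1–B2, B2–B3, B3–B4, B4–B5, B5–B6
The largest bag has 3 vertices, giving width 2; this decomposition certifies tw(G) ≤ 2. Since 1–3–5–6–8–4–2–7–1 is a cycle in G, G is not acyclic. Forests are exactly the graphs of treewidth ≤ 1, so tw(G) ≥ 2. Therefore the treewidth is 2.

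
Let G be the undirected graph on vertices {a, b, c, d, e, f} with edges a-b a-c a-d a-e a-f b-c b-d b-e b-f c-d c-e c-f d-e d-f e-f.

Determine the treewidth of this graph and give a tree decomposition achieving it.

A single bag containing all 6 vertices is trivially a valid decomposition of width 5. Conversely, {a, b, c, d, e, f} is a clique of size 6, and the vertices of any clique must share a bag in every tree decomposition; so some bag has ≥ 6 vertices and tw(G) ≥ 5. Hence tw(G) = 5 exactly.

Treewidth 5.
One optimal decomposition is:
Bags: B1 = {a, b, c, d, e, f}
Tree: (single bag)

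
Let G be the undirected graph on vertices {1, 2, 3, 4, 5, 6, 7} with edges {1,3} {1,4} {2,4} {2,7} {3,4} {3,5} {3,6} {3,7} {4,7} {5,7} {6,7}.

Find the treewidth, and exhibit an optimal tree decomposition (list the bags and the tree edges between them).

Each bag holds 3 vertices, so the decomposition has width 2, which upper-bounds the treewidth. Conversely, {2, 4, 7} is a clique of size 3, and the vertices of any clique must share a bag in every tree decomposition; so some bag has ≥ 3 vertices and tw(G) ≥ 2. Combining the bounds, tw(G) = 2.

Treewidth 2.
Bags: B1 = {1, 3, 4}  B2 = {3, 4, 7}  B3 = {3, 6, 7}  B4 = {2, 4, 7}  B5 = {3, 5, 7}
Tree: B1–B2, B2–B3, B2–B4, B3–B5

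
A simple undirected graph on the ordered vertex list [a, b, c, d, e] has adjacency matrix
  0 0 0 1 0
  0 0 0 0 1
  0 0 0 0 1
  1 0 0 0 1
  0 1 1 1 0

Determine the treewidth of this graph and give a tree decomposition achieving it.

Treewidth 1.
Bags: B1 = {d, e}  B2 = {c, e}  B3 = {a, d}  B4 = {b, e}
Tree: B1–B2, B1–B3, B2–B4

Each bag holds 2 vertices, so the decomposition has width 1, which upper-bounds the treewidth. Any graph with an edge has treewidth ≥ 1, and G has the edge e–d. Hence tw(G) = 1 exactly.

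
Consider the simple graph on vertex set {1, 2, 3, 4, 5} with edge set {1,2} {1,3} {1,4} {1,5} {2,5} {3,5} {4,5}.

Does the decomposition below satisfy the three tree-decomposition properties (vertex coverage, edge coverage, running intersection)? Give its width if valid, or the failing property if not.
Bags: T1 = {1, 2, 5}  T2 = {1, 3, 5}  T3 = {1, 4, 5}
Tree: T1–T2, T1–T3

Every vertex of G appears in some bag (union = {1, 2, 3, 4, 5}); every edge is covered by a bag; and for each vertex v the set of bags containing v is connected in the bag tree. The decomposition is therefore valid. The largest bag has 3 vertices, so the width is 2.

Yes; width 2.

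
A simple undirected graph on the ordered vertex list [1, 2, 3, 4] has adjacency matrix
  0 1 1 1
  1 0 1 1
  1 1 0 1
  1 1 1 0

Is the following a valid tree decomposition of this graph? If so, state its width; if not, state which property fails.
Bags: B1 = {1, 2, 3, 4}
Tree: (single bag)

Yes; width 3.

Checking the three conditions: (i) the bags cover all of {1, 2, 3, 4}; (ii) for each edge, some bag contains both endpoints; (iii) the bags containing any fixed vertex form a subtree. All hold, so the decomposition is valid with width 4 − 1 = 3.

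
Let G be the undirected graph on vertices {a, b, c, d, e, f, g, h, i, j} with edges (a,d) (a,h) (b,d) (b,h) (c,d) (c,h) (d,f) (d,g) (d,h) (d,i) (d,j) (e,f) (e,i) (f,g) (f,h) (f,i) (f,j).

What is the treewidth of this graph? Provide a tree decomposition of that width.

Treewidth 2.
Bags: B1 = {e, f, i}  B2 = {d, f, i}  B3 = {d, f, h}  B4 = {d, f, g}  B5 = {b, d, h}  B6 = {c, d, h}  B7 = {d, f, j}  B8 = {a, d, h}
Tree: B1–B2, B2–B3, B3–B4, B3–B5, B3–B6, B2–B7, B6–B8

Each bag holds 3 vertices, so the decomposition has width 2, which upper-bounds the treewidth. For the lower bound, the 3 vertices {a, d, h} are pairwise adjacent, and any tree decomposition puts a clique entirely inside one bag — forcing width ≥ 2. Therefore the treewidth is 2.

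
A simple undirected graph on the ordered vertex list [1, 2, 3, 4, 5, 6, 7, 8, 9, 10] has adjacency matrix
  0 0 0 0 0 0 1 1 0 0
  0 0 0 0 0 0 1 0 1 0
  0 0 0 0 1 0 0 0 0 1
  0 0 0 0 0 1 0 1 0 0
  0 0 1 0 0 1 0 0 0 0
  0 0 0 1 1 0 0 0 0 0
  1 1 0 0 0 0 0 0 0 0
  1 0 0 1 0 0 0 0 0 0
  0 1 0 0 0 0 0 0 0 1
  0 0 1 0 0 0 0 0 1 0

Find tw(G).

2

A width-2 tree decomposition is:
Bags: B1 = {2, 9, 10}  B2 = {2, 3, 10}  B3 = {2, 3, 5}  B4 = {2, 5, 6}  B5 = {2, 4, 6}  B6 = {2, 4, 8}  B7 = {1, 2, 8}  B8 = {1, 2, 7}
Tree: B1–B2, B2–B3, B3–B4, B4–B5, B5–B6, B6–B7, B7–B8
Every bag has size at most 3, so the width is 3 − 1 = 2 and tw(G) ≤ 2. For the lower bound, G contains the cycle 2–9–10–3–5–6–4–8–1–7–2, so G is not a forest; only forests have treewidth ≤ 1, hence tw(G) ≥ 2. Combining the bounds, tw(G) = 2.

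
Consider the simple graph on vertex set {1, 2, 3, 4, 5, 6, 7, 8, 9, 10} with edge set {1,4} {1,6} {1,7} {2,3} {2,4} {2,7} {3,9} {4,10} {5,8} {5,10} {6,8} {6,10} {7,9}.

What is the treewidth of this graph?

2

A width-2 tree decomposition is:
Bags: B1 = {2, 3, 9}  B2 = {2, 7, 9}  B3 = {2, 4, 7}  B4 = {1, 4, 7}  B5 = {1, 4, 10}  B6 = {1, 6, 10}  B7 = {5, 6, 10}  B8 = {5, 6, 8}
Tree: B1–B2, B2–B3, B3–B4, B4–B5, B5–B6, B6–B7, B7–B8
The largest bag has 3 vertices, giving width 2; this decomposition certifies tw(G) ≤ 2. The edges 3–9–7–2–3 form a cycle, so G is not a tree and its treewidth is at least 2. Combining the bounds, tw(G) = 2.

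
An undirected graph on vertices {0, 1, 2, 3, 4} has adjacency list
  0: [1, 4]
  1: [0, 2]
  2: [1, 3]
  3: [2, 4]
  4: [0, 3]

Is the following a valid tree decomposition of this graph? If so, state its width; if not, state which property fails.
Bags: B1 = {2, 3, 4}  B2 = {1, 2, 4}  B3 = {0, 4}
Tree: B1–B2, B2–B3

A tree decomposition must satisfy three properties: every vertex lies in some bag; for every edge, both endpoints lie together in some bag; and for every vertex, the bags containing it form a connected subtree. Here edge (1,0) lies in no bag, so the decomposition is invalid.

No — edge (1,0) lies in no bag.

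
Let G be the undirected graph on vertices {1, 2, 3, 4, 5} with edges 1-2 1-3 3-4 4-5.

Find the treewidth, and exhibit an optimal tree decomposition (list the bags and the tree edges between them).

Treewidth 1.
One such decomposition:
Bags: B1 = {3, 4}  B2 = {1, 3}  B3 = {4, 5}  B4 = {1, 2}
Tree: B1–B2, B1–B3, B2–B4

Each bag holds 2 vertices, so the decomposition has width 1, which upper-bounds the treewidth. Any graph with an edge has treewidth ≥ 1, and G has the edge 3–4. Combining the bounds, tw(G) = 1.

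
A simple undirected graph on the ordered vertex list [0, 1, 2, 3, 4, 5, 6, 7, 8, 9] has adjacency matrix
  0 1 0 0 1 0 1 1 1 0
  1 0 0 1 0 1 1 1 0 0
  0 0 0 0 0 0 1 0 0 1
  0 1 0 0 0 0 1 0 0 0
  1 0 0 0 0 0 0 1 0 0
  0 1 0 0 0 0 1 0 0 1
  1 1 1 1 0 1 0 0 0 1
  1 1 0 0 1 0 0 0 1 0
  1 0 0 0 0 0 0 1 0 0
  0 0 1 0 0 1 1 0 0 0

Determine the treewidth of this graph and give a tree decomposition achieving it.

Treewidth 2.
Bags: B1 = {1, 5, 6}  B2 = {0, 1, 6}  B3 = {0, 1, 7}  B4 = {5, 6, 9}  B5 = {0, 7, 8}  B6 = {1, 3, 6}  B7 = {0, 4, 7}  B8 = {2, 6, 9}
Tree: B1–B2, B2–B3, B1–B4, B3–B5, B1–B6, B3–B7, B4–B8

Each bag holds 3 vertices, so the decomposition has width 2, which upper-bounds the treewidth. For the lower bound, the 3 vertices {0, 7, 8} are pairwise adjacent, and any tree decomposition puts a clique entirely inside one bag — forcing width ≥ 2. The upper and lower bounds meet at 2, so that is the treewidth.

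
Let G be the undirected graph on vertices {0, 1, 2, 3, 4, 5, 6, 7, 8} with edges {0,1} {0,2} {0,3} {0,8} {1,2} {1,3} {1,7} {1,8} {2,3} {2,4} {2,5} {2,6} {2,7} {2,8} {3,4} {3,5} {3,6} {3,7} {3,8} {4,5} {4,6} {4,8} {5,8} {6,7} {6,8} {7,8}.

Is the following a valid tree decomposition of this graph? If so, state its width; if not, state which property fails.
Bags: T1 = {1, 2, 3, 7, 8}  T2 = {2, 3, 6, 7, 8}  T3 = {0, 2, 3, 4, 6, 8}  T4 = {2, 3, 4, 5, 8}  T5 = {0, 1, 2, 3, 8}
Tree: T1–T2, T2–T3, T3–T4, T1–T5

No — bags containing vertex 0 are not connected in the tree.

A tree decomposition must satisfy three properties: every vertex lies in some bag; for every edge, both endpoints lie together in some bag; and for every vertex, the bags containing it form a connected subtree. Here bags containing vertex 0 are not connected in the tree, so the decomposition is invalid.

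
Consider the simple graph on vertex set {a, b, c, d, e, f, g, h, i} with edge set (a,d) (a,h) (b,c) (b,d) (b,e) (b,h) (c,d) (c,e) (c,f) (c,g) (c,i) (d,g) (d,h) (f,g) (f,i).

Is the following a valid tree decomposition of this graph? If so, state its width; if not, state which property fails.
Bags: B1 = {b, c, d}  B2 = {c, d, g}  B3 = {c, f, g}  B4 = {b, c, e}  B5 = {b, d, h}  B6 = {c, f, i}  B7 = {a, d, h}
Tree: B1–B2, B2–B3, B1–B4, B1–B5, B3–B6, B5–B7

Yes; width 2.

Vertex coverage: the bags together contain {a, b, c, d, e, f, g, h, i}, the full vertex set. Edge coverage: each edge of G has both endpoints in at least one bag. Running intersection: for every vertex, the bags containing it form a connected subtree. All three properties hold, so this is a valid tree decomposition of width max|bag| − 1 = 2, and hence tw(G) ≤ 2.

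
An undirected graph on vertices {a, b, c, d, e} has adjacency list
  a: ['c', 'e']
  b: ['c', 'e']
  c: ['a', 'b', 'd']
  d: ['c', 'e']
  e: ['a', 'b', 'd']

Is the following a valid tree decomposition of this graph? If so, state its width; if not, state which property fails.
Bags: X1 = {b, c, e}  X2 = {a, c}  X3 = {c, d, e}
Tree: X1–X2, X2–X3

No — edge (e,a) lies in no bag.

A tree decomposition must satisfy three properties: every vertex lies in some bag; for every edge, both endpoints lie together in some bag; and for every vertex, the bags containing it form a connected subtree. Here edge (e,a) lies in no bag, so the decomposition is invalid.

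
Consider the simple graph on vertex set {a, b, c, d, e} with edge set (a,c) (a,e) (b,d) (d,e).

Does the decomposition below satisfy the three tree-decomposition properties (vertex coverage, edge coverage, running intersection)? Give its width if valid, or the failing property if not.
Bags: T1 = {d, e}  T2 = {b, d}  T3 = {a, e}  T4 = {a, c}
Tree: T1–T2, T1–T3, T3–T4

Yes; width 1.

Vertex coverage: the bags together contain {a, b, c, d, e}, the full vertex set. Edge coverage: each edge of G has both endpoints in at least one bag. Running intersection: for every vertex, the bags containing it form a connected subtree. All three properties hold, so this is a valid tree decomposition of width max|bag| − 1 = 1, and hence tw(G) ≤ 1.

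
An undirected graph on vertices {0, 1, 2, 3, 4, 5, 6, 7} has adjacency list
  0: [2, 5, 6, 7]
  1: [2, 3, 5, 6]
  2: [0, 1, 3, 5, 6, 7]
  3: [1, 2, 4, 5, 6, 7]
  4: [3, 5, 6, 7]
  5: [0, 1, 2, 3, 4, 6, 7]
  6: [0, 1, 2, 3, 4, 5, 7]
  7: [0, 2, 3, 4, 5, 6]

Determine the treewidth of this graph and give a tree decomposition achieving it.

Treewidth 4.
Bags: B1 = {2, 3, 5, 6, 7}  B2 = {1, 2, 3, 5, 6}  B3 = {0, 2, 5, 6, 7}  B4 = {3, 4, 5, 6, 7}
Tree: B1–B2, B1–B3, B1–B4

Each bag holds 5 vertices, so the decomposition has width 4, which upper-bounds the treewidth. Conversely, {0, 2, 5, 6, 7} is a clique of size 5, and the vertices of any clique must share a bag in every tree decomposition; so some bag has ≥ 5 vertices and tw(G) ≥ 4. The upper and lower bounds meet at 4, so that is the treewidth.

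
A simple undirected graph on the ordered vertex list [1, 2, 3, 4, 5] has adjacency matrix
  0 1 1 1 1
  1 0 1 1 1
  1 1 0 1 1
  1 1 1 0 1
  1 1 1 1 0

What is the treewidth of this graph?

A width-4 tree decomposition is:
Bags: B1 = {1, 2, 3, 4, 5}
Tree: (single bag)
With just one bag of size 5, the width is 5 − 1 = 4, so tw(G) ≤ 4. For the lower bound, the 5 vertices {1, 2, 3, 4, 5} are pairwise adjacent, and any tree decomposition puts a clique entirely inside one bag — forcing width ≥ 4. The upper and lower bounds meet at 4, so that is the treewidth.

4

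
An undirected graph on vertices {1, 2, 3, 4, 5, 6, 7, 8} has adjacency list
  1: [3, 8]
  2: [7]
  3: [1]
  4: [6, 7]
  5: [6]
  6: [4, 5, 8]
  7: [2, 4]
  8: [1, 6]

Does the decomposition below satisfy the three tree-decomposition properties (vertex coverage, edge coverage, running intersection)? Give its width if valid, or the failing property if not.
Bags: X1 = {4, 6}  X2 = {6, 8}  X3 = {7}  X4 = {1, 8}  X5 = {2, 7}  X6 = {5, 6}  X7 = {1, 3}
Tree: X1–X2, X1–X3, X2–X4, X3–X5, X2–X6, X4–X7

No — edge (4,7) lies in no bag.

A tree decomposition must satisfy three properties: every vertex lies in some bag; for every edge, both endpoints lie together in some bag; and for every vertex, the bags containing it form a connected subtree. Here edge (4,7) lies in no bag, so the decomposition is invalid.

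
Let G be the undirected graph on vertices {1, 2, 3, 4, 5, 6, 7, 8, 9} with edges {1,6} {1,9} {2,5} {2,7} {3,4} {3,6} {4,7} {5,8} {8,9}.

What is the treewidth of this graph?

A width-2 tree decomposition is:
Bags: B1 = {1, 3, 6}  B2 = {1, 3, 9}  B3 = {3, 8, 9}  B4 = {3, 5, 8}  B5 = {2, 3, 5}  B6 = {2, 3, 7}  B7 = {3, 4, 7}
Tree: B1–B2, B2–B3, B3–B4, B4–B5, B5–B6, B6–B7
Each bag holds 3 vertices, so the decomposition has width 2, which upper-bounds the treewidth. For the lower bound, G contains the cycle 3–6–1–9–8–5–2–7–4–3, so G is not a forest; only forests have treewidth ≤ 1, hence tw(G) ≥ 2. Hence tw(G) = 2 exactly.

2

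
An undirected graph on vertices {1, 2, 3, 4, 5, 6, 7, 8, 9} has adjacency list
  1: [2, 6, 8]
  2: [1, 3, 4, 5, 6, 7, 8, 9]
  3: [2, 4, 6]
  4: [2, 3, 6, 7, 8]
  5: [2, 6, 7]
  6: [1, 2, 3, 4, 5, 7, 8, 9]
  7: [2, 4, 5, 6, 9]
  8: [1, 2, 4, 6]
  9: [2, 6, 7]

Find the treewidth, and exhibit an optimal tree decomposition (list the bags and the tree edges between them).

Treewidth 3.
Bags: B1 = {2, 4, 6, 7}  B2 = {2, 6, 7, 9}  B3 = {2, 4, 6, 8}  B4 = {2, 3, 4, 6}  B5 = {2, 5, 6, 7}  B6 = {1, 2, 6, 8}
Tree: B1–B2, B1–B3, B3–B4, B1–B5, B3–B6

Each bag holds 4 vertices, so the decomposition has width 3, which upper-bounds the treewidth. Conversely, {1, 2, 6, 8} is a clique of size 4, and the vertices of any clique must share a bag in every tree decomposition; so some bag has ≥ 4 vertices and tw(G) ≥ 3. Hence tw(G) = 3 exactly.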